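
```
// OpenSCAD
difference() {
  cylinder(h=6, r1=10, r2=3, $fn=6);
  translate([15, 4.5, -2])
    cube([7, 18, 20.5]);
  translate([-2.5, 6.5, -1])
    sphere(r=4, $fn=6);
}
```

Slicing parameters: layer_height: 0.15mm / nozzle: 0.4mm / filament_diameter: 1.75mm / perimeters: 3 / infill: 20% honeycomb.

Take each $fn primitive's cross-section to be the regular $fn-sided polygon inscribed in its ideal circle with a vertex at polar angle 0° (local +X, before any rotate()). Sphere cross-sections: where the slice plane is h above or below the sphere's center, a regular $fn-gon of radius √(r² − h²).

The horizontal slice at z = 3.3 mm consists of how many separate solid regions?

At z = 3.3 mm: the cone contributes a regular 6-gon of circumradius 6.150 (interpolated between r1=10 and r2=3 at t=0.550); the 7×18 cube at (15, 4.5) contributes its full rectangle; the sphere at (-2.5, 6.5) is not intersected at this z (|z−center|=4.300 > r=4); Subtracting the remaining from the first: starting from the cone, the 7×18 cube at (15, 4.5) misses the remaining region (no effect) — 1 connected region. The result has 1 disconnected region.

1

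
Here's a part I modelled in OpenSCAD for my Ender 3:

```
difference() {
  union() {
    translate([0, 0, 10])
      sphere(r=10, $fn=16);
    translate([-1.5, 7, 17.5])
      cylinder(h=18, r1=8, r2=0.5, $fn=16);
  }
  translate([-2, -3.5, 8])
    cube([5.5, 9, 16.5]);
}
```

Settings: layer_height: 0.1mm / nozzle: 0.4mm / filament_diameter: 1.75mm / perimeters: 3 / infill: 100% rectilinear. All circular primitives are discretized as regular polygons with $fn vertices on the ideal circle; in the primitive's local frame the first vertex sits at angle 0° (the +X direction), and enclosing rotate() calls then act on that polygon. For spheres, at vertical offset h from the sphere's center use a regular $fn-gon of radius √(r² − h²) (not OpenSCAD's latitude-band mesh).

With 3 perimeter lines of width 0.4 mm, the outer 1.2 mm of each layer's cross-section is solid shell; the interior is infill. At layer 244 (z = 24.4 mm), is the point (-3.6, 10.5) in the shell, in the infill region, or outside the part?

shell

At z = 24.4 mm: the sphere does not reach this height (|z−center|=14.400 > r=10); the cone at (-1.5, 7) (r1=8→r2=0.5) has section circumradius 5.125 here — a regular 16-gon; Combining (union): only the cone at (-1.5, 7) is present, so the union is just that shape — 1 connected region; the cube at (-2, -3.5) (footprint 5.5×9) is included at this height; After the difference (first − rest): starting from the result so far, the 5.5×9 cube at (-2, -3.5) partially overlaps it — only the 14.43 mm² overlap (of its 49.50 mm²) is removed, clipping the outline — 1 connected region. Overall, the cross-section is a single solid region. The nearest boundary edge runs (-5.12, 10.62)→(-3.46, 11.73); distance from the point to it = 0.95 mm. The point is inside the cross-section, 0.95 mm from the nearest boundary — within the 1.2 mm shell band (3 × 0.4).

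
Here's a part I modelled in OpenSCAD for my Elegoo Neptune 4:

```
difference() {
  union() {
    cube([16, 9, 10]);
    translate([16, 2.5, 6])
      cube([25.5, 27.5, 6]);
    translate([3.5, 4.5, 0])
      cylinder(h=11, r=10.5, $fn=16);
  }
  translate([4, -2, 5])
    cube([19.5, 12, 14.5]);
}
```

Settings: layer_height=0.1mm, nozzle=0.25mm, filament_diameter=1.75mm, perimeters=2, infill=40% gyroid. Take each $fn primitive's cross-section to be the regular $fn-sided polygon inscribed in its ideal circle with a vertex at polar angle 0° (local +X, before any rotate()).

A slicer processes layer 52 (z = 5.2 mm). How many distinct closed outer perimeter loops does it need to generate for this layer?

1

At z = 5.2 mm: the cube is present — its section is the full 16×9 rectangle; the cube at (16, 2.5) is not intersected at this z (z outside [6, 12]); the r=10.5 cylinder at (3.5, 4.5) contributes a regular 16-gon of circumradius 10.5; Merging all regions: the regions partially overlap (shared area 121.86 mm²), so overlapping operands fuse into one piece — 1 connected region; the cube at (4, -2) is present — its section is the full 19.5×12 rectangle; Subtracting the remaining from the first: starting from that combined region, the 19.5×12 cube at (4, -2) partially overlaps it — only the 132.97 mm² overlap (of its 234.00 mm²) is removed, clipping the outline — 1 connected region. The result has 1 disconnected region.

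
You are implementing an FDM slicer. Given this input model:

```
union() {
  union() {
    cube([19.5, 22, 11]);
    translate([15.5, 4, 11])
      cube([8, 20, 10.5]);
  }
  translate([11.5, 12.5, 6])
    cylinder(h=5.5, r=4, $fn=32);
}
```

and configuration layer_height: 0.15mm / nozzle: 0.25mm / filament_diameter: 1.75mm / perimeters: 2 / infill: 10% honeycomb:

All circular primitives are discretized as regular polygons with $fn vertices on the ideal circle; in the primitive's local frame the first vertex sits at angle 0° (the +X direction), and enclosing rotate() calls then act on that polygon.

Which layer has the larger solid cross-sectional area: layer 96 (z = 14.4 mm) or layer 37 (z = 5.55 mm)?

layer 37 (z = 5.55 mm)

Layer 96 (z = 14.4): the cube is absent (z outside [0, 11]); the 8×20 cube at (15.5, 4) contributes its full rectangle (area 160.00 mm²); Merging all regions: only the 8×20 cube at (15.5, 4) is present, so the union is just that shape — area = 160.00 mm²; the cylinder at (11.5, 12.5) is absent (z outside [6, 11.5]); Merging all regions: only the result so far is present, so the union is just that shape — area = 160.00 mm². So its area = 160.00 mm². Layer 37 (z = 5.55): the cube is present — its section is the full 19.5×22 rectangle (area 429.00 mm²); the cube at (15.5, 4) is not intersected at this z (z outside [11, 21.5]); Merging all regions: only the 19.5×22 cube is present, so the union is just that shape — area = 429.00 mm²; the cylinder at (11.5, 12.5) is absent (z outside [6, 11.5]); Taking the union: only that combined region is present, so the union is just that shape — area = 429.00 mm². So its area = 429.00 mm². Layer 37 is larger (429.00 vs 160.00 mm²).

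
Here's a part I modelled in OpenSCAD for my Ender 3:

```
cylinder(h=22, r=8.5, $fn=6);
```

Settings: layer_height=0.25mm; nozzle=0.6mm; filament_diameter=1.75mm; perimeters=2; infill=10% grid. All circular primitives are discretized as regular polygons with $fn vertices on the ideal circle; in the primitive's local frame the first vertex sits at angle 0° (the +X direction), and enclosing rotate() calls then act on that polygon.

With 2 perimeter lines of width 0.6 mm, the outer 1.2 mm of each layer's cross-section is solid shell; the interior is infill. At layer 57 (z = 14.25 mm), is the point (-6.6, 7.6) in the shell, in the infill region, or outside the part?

outside

At z = 14.25 mm: the cylinder: section is a regular 6-gon, circumradius r=8.5. Overall, the cross-section is a single solid region. The nearest boundary edge runs (-4.25, 7.36)→(-8.50, 0.00); distance from the point to it = 2.15 mm. The point is not inside any of the regions above, so it lies outside the cross-section (2.15 mm from the nearest boundary).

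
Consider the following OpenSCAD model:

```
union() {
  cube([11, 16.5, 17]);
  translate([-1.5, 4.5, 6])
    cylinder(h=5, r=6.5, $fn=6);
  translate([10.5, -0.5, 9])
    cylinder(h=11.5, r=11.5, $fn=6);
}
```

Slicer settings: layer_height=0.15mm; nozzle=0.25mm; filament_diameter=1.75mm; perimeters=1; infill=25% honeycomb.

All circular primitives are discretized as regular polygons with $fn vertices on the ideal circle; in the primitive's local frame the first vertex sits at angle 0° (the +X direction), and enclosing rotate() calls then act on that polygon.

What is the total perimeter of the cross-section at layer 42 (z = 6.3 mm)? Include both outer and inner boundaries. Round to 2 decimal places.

68.02 mm

At z = 6.3 mm: the cube is present — its section is the full 11×16.5 rectangle (perimeter 55.00 mm); the cylinder at (-1.5, 4.5): section is a regular 6-gon, circumradius r=6.5 (perimeter = 2·6·6.500·sin(180°/6) = 39.00 mm); the cylinder at (10.5, -0.5) does not reach this height (z outside [9, 20.5]); Combining (union): the regions partially overlap (shared area 35.65 mm²), so the edge portions inside another operand are dropped and the merged outline is re-measured after clipping — boundary = 68.02 mm. Overall, the cross-section is a single solid region. Total boundary length (outer) = 68.02 mm.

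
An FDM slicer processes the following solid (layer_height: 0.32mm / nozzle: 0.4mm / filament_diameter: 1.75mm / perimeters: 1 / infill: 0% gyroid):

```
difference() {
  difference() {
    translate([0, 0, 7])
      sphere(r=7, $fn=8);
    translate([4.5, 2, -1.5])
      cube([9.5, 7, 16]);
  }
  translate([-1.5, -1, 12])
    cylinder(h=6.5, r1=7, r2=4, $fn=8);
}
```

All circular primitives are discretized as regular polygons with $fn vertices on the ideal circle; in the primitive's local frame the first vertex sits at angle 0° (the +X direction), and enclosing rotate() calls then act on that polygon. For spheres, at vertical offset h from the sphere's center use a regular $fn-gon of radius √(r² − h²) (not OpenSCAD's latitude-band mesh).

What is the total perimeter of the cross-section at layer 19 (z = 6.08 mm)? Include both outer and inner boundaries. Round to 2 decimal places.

At z = 6.08 mm: the sphere: section is a regular 8-gon, circumradius = √(r²−h²) = √(7²−0.92²) = 6.939 (perimeter = 2·8·6.939·sin(180°/8) = 42.49 mm); the cube at (4.5, 2) (footprint 9.5×7) is included at this height (perimeter 33.00 mm); Subtracting the remaining from the first: starting from the r=7 sphere, the 9.5×7 cube at (4.5, 2) partially overlaps it — only the 2.97 mm² overlap (of its 66.50 mm²) is removed, clipping the outline — boundary = 43.59 mm; the cone at (-1.5, -1) is absent (z outside [12, 18.5]); After the difference (first − rest): none of the subtracted shapes is present at this height, so that combined region is unchanged — boundary = 43.59 mm. Overall, the cross-section is a single solid region. Total boundary length (outer) = 43.59 mm.

43.59 mm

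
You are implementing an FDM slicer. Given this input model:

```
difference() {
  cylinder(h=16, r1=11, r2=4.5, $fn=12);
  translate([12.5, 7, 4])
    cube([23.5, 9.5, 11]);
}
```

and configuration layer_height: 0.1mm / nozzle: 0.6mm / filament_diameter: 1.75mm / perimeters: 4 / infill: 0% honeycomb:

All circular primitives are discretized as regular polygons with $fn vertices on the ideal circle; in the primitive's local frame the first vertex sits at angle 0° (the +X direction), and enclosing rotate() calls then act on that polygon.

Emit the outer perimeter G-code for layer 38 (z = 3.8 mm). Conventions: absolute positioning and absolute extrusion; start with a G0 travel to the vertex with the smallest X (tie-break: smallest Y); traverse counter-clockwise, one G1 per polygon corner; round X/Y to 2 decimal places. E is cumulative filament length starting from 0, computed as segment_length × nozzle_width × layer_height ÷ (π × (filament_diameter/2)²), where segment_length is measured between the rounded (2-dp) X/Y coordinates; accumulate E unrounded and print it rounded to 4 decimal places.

G0 X-9.46 Y0.00 Z3.80
G1 X-8.19 Y-4.73 E0.1222
G1 X-4.73 Y-8.19 E0.2442
G1 X0.00 Y-9.46 E0.3664
G1 X4.73 Y-8.19 E0.4886
G1 X8.19 Y-4.73 E0.6106
G1 X9.46 Y0.00 E0.7328
G1 X8.19 Y4.73 E0.8550
G1 X4.73 Y8.19 E0.9770
G1 X0.00 Y9.46 E1.0992
G1 X-4.73 Y8.19 E1.2214
G1 X-8.19 Y4.73 E1.3434
G1 X-9.46 Y0.00 E1.4656

At z = 3.8 mm: the cone (r1=11→r2=4.5) has section circumradius 9.456 here — a regular 12-gon; the cube at (12.5, 7) is absent (z outside [4, 15]); After the difference (first − rest): none of the subtracted shapes is present at this height, so the cone is unchanged — 1 connected region. The outline is a single polygon with 12 vertices. Extrusion per mm of travel: 0.6 × 0.1 / (π × 0.875²) = 0.024945. Accumulating E over each segment gives final E = 1.4656.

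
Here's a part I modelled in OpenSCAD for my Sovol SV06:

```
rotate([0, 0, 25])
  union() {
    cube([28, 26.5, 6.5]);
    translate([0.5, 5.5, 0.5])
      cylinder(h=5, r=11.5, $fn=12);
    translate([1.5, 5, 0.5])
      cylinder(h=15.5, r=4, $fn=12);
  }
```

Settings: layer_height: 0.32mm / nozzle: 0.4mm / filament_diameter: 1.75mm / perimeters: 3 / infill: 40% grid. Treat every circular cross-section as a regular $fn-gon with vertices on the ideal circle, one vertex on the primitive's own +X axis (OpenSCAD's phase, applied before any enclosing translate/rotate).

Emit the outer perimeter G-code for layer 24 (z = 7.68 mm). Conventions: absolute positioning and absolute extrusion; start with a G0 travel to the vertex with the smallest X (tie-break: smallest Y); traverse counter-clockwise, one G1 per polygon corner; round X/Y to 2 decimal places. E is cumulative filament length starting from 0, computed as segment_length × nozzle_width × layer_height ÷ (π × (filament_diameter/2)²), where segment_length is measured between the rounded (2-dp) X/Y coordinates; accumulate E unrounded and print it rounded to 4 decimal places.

G0 X-4.74 Y5.51 Z7.68
G1 X-4.38 Y3.47 E0.1102
G1 X-3.05 Y1.89 E0.2201
G1 X-1.10 Y1.18 E0.3306
G1 X0.94 Y1.54 E0.4408
G1 X2.52 Y2.87 E0.5507
G1 X3.23 Y4.82 E0.6612
G1 X2.87 Y6.86 E0.7714
G1 X1.54 Y8.44 E0.8813
G1 X-0.41 Y9.15 E0.9917
G1 X-2.44 Y8.79 E1.1015
G1 X-4.03 Y7.46 E1.2118
G1 X-4.74 Y5.51 E1.3222

At z = 7.68 mm: the cube is not intersected at this z (z outside [0, 6.5]); the cylinder at (0.5, 5.5) is not intersected at this z (z outside [0.5, 5.5]); the r=4 cylinder at (1.5, 5) contributes a regular 12-gon of circumradius 4; Merging all regions: only the r=4 cylinder at (1.5, 5) is present, so the union is just that shape — 1 connected region; (whole slice rotated 25° about Z — lengths, areas and connectivity unchanged). The outline is a single polygon with 12 vertices. Extrusion per mm of travel: 0.4 × 0.32 / (π × 0.875²) = 0.053216. Accumulating E over each segment gives final E = 1.3222.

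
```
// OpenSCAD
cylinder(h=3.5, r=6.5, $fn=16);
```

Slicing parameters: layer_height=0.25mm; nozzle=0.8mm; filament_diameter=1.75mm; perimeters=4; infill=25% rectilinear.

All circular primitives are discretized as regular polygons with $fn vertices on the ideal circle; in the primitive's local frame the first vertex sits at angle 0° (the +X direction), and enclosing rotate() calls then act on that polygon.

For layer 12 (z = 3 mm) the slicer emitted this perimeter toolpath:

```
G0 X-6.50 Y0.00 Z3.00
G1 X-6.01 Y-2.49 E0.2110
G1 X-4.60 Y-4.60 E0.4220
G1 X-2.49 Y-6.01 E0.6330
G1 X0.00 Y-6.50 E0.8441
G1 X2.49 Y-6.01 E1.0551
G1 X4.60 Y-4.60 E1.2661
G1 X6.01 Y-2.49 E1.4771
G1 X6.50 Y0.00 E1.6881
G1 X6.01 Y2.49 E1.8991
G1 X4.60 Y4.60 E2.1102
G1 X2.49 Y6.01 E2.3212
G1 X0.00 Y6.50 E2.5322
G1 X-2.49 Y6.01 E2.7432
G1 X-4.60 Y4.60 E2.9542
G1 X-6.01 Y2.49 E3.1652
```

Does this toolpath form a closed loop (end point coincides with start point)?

Start point (G0): (-6.50, 0.00). End point (last G1): the path does not return to the start — open.

no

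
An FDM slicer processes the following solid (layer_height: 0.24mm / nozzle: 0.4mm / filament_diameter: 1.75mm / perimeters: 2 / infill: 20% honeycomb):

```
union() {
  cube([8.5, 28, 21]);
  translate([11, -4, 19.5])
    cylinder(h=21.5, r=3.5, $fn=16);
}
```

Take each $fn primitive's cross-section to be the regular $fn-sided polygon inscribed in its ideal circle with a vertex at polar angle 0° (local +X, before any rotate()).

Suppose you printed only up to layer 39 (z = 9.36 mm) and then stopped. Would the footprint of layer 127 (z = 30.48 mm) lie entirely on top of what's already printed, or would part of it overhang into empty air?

Compare the two slices. At z = 9.36: the 8.5×28 cube contributes its full rectangle (area 238.00 mm²); the cylinder at (11, -4) does not reach this height (z outside [19.5, 41]); Taking the union: only the 8.5×28 cube is present, so the union is just that shape — area = 238.00 mm². At z = 30.48: the cube is not intersected at this z (z outside [0, 21]); the cylinder at (11, -4): section is a regular 16-gon, circumradius r=3.5 (area = (16/2)·3.500²·sin(360°/16) = 37.50 mm²); Taking the union: only the r=3.5 cylinder at (11, -4) is present, so the union is just that shape — area = 37.50 mm². Checking containment: at z = 30.48 the cross-section extends beyond the z = 9.36 cross-section by about 37.50 mm².

part overhangs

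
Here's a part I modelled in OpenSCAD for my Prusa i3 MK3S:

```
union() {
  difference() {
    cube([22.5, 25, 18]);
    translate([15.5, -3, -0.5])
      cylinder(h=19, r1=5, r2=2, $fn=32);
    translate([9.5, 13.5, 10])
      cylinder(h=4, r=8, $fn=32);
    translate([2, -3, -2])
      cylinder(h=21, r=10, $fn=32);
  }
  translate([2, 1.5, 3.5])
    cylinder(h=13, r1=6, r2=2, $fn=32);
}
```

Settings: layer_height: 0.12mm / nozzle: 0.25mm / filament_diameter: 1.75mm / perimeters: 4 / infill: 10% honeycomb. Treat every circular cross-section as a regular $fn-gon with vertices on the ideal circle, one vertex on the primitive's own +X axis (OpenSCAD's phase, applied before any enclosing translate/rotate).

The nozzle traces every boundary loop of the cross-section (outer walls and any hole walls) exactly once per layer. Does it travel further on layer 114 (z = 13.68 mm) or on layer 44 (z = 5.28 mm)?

layer 114 (z = 13.68 mm)

Layer 114 (z = 13.68): the cube (footprint 22.5×25) is included at this height (perimeter 95.00 mm); the cone at (15.5, -3) contributes a regular 32-gon of circumradius 2.761 (interpolated between r1=5 and r2=2 at t=0.746) (perimeter = 2·32·2.761·sin(180°/32) = 17.32 mm); the cylinder at (9.5, 13.5): section is a regular 32-gon, circumradius r=8 (perimeter = 2·32·8.000·sin(180°/32) = 50.18 mm); the cylinder at (2, -3): section is a regular 32-gon, circumradius r=10 (perimeter = 2·32·10.000·sin(180°/32) = 62.73 mm); Subtracting the remaining from the first: starting from the 22.5×25 cube, the cone at (15.5, -3) misses the remaining region (no effect); the r=8 cylinder at (9.5, 13.5) lies wholly inside it (removes its full 199.77 mm² and its 50.18 mm outline becomes a hole wall); the r=10 cylinder at (2, -3) partially overlaps it — only the 62.39 mm² overlap (of its 312.14 mm²) is removed, clipping the outline — boundary (outer + 1 inner loop) = 141.54 mm; the cone at (2, 1.5): at t=0.783 of its height the radius interpolates to r₁+(r₂−r₁)t = 2.868, giving a regular 32-gon of that circumradius (perimeter = 2·32·2.868·sin(180°/32) = 17.99 mm); Combining (union): the 2 present regions are separate (no shared area or edge), so areas and boundary lengths simply add and each stays a separate island — boundary (outer + 1 inner loop) = 159.53 mm. So its perimeter = 159.53 mm. Layer 44 (z = 5.28): the cube (footprint 22.5×25) is included at this height (perimeter 95.00 mm); the cone at (15.5, -3) contributes a regular 32-gon of circumradius 4.087 (interpolated between r1=5 and r2=2 at t=0.304) (perimeter = 2·32·4.087·sin(180°/32) = 25.64 mm); the cylinder at (9.5, 13.5) is absent (z outside [10, 14]); the r=10 cylinder at (2, -3) gives a regular 32-gon of circumradius 10 (constant along its height) (perimeter = 2·32·10.000·sin(180°/32) = 62.73 mm); After the difference (first − rest): starting from the 22.5×25 cube, the cone at (15.5, -3) partially overlaps it — only the 4.06 mm² overlap (of its 52.15 mm²) is removed, clipping the outline; the r=10 cylinder at (2, -3) partially overlaps it — only the 62.39 mm² overlap (of its 312.14 mm²) is removed, clipping the outline — boundary = 91.91 mm; the cone at (2, 1.5) (r1=6→r2=2) has section circumradius 5.452 here — a regular 32-gon (perimeter = 2·32·5.452·sin(180°/32) = 34.20 mm); Taking the union: the 2 present regions are separate (no shared area or edge), so areas and boundary lengths simply add and each stays a separate island — boundary = 126.11 mm. So its perimeter = 126.11 mm. Layer 114 is larger (159.53 vs 126.11 mm).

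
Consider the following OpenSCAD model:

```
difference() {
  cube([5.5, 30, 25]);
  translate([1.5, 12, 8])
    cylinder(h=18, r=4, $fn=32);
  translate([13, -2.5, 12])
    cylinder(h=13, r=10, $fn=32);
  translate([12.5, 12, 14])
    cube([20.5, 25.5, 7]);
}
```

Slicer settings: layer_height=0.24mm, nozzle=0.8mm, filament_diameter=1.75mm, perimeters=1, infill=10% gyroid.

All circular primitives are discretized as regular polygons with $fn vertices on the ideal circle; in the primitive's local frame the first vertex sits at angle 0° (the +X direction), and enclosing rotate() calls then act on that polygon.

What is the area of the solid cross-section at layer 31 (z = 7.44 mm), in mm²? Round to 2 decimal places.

165.00 mm²

At z = 7.44 mm: the cube (footprint 5.5×30) is included at this height (area 165.00 mm²); the cylinder at (1.5, 12) is not intersected at this z (z outside [8, 26]); the cylinder at (13, -2.5) does not reach this height (z outside [12, 25]); the cube at (12.5, 12) does not reach this height (z outside [14, 21]); Taking the first minus the rest: none of the subtracted shapes is present at this height, so the 5.5×30 cube is unchanged — area = 165.00 mm². Overall, the cross-section is a single solid region. Net area = 165.00 mm².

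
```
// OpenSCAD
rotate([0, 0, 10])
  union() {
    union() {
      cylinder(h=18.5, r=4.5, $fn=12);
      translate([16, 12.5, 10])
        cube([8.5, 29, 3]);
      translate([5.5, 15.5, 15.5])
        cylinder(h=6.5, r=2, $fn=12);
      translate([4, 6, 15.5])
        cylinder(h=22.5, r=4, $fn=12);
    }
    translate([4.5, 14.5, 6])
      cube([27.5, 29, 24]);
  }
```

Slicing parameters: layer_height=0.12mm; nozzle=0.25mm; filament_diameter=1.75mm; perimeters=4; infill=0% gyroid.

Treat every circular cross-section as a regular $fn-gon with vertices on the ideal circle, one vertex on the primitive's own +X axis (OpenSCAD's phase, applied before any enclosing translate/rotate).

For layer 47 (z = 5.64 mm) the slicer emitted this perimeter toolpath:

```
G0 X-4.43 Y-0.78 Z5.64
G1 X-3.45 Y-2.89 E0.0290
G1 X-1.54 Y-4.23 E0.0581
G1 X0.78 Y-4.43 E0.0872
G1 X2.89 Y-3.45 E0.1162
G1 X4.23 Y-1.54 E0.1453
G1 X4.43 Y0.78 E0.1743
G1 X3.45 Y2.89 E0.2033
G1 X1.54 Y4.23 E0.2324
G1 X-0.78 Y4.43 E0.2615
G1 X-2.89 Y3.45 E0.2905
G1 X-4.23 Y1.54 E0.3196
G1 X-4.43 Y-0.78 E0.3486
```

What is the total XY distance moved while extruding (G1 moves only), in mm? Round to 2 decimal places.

Sum the Euclidean lengths of each G1 segment: total = 27.95 mm.

27.95 mm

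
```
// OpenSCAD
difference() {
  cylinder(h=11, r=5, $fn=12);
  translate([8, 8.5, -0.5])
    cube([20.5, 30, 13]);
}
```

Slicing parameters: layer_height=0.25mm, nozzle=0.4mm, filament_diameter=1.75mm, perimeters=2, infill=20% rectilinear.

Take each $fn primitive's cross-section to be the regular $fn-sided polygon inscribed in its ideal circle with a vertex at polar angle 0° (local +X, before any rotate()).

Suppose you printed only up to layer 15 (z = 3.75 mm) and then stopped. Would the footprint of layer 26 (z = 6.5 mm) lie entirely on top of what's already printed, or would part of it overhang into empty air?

Compare the two slices. At z = 3.75: the r=5 cylinder contributes a regular 12-gon of circumradius 5 (area = (12/2)·5.000²·sin(360°/12) = 75.00 mm²); the cube at (8, 8.5) is present — its section is the full 20.5×30 rectangle (area 615.00 mm²); Taking the first minus the rest: starting from the r=5 cylinder (75.00 mm²), the 20.5×30 cube at (8, 8.5) misses the remaining region (no effect) — area = 75.00 mm². At z = 6.5: the r=5 cylinder gives a regular 12-gon of circumradius 5 (constant along its height) (area = (12/2)·5.000²·sin(360°/12) = 75.00 mm²); the 20.5×30 cube at (8, 8.5) contributes its full rectangle (area 615.00 mm²); Taking the first minus the rest: starting from the r=5 cylinder (75.00 mm²), the 20.5×30 cube at (8, 8.5) misses the remaining region (no effect) — area = 75.00 mm². Checking containment: the cross-section at z = 6.5 is a subset of the cross-section at z = 3.75.

entirely on top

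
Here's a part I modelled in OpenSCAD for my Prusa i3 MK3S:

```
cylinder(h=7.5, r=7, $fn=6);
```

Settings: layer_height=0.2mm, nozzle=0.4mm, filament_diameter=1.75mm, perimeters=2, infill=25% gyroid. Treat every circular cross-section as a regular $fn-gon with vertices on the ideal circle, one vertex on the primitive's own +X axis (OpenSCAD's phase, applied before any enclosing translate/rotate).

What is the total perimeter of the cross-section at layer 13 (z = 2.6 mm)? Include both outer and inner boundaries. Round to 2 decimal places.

42.00 mm

At z = 2.6 mm: the r=7 cylinder gives a regular 6-gon of circumradius 7 (constant along its height) (perimeter = 2·6·7.000·sin(180°/6) = 42.00 mm). Overall, the cross-section is a single solid region. Total boundary length (outer) = 42.00 mm.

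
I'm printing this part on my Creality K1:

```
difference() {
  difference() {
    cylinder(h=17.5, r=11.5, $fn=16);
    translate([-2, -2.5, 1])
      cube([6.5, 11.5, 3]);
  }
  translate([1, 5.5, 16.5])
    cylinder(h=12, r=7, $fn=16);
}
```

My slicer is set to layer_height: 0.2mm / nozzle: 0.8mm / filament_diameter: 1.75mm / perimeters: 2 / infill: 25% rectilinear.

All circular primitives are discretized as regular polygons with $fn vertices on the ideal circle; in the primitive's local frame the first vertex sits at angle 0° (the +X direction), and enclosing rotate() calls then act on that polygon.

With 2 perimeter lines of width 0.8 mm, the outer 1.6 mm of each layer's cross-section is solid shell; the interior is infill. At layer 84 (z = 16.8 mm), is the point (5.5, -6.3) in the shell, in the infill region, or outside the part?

infill

At z = 16.8 mm: the r=11.5 cylinder contributes a regular 16-gon of circumradius 11.5; the cube at (-2, -2.5) is absent (z outside [1, 4]); Subtracting the remaining from the first: none of the subtracted shapes is present at this height, so the r=11.5 cylinder is unchanged — 1 connected region; the r=7 cylinder at (1, 5.5) gives a regular 16-gon of circumradius 7 (constant along its height); Taking the first minus the rest: starting from that combined region, the r=7 cylinder at (1, 5.5) partially overlaps it — only the 141.25 mm² overlap (of its 150.01 mm²) is removed, clipping the outline — 1 connected region. Overall, the cross-section is a single solid region. The nearest boundary edge runs (8.13, -8.13)→(4.40, -10.62); distance from the point to it = 2.99 mm. The point is inside the cross-section and 2.99 mm from the nearest boundary — more than the 1.6 mm shell width (2 × 0.8), so it's in the infill interior.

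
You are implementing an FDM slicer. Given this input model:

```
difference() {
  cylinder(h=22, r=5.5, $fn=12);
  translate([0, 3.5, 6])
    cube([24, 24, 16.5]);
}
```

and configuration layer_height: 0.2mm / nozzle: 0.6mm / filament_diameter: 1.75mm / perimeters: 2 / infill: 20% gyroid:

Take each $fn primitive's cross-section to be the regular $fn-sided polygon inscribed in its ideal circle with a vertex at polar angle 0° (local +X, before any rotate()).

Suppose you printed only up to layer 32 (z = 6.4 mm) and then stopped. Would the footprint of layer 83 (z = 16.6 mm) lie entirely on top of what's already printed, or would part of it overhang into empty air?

entirely on top

Compare the two slices. At z = 6.4: the cylinder: section is a regular 12-gon, circumradius r=5.5 (area = (12/2)·5.500²·sin(360°/12) = 90.75 mm²); the cube at (0, 3.5) is present — its section is the full 24×24 rectangle (area 576.00 mm²); Taking the first minus the rest: starting from the r=5.5 cylinder (90.75 mm²), the 24×24 cube at (0, 3.5) partially overlaps it — only the 5.28 mm² overlap (of its 576.00 mm²) is removed, clipping the outline — area = 85.47 mm². At z = 16.6: the r=5.5 cylinder gives a regular 12-gon of circumradius 5.5 (constant along its height) (area = (12/2)·5.500²·sin(360°/12) = 90.75 mm²); the cube at (0, 3.5) is present — its section is the full 24×24 rectangle (area 576.00 mm²); After the difference (first − rest): starting from the r=5.5 cylinder (90.75 mm²), the 24×24 cube at (0, 3.5) partially overlaps it — only the 5.28 mm² overlap (of its 576.00 mm²) is removed, clipping the outline — area = 85.47 mm². Checking containment: the cross-section at z = 16.6 is a subset of the cross-section at z = 6.4.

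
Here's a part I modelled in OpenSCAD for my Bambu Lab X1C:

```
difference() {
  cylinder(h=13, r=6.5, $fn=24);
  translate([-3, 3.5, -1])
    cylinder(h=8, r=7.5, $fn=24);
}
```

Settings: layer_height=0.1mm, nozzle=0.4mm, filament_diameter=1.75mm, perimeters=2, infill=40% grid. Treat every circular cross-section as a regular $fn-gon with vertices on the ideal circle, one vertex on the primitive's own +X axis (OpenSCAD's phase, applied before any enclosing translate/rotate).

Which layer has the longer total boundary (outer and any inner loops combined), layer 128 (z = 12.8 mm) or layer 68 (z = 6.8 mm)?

layer 128 (z = 12.8 mm)

Layer 128 (z = 12.8): the r=6.5 cylinder gives a regular 24-gon of circumradius 6.5 (constant along its height) (perimeter = 2·24·6.500·sin(180°/24) = 40.72 mm); the cylinder at (-3, 3.5) is absent (z outside [-1, 7]); After the difference (first − rest): none of the subtracted shapes is present at this height, so the r=6.5 cylinder is unchanged — boundary = 40.72 mm. So its perimeter = 40.72 mm. Layer 68 (z = 6.8): the cylinder: section is a regular 24-gon, circumradius r=6.5 (perimeter = 2·24·6.500·sin(180°/24) = 40.72 mm); the cylinder at (-3, 3.5): section is a regular 24-gon, circumradius r=7.5 (perimeter = 2·24·7.500·sin(180°/24) = 46.99 mm); Taking the first minus the rest: starting from the r=6.5 cylinder, the r=7.5 cylinder at (-3, 3.5) partially overlaps it — only the 88.41 mm² overlap (of its 174.70 mm²) is removed, clipping the outline — boundary = 37.52 mm. So its perimeter = 37.52 mm. Layer 128 is larger (40.72 vs 37.52 mm).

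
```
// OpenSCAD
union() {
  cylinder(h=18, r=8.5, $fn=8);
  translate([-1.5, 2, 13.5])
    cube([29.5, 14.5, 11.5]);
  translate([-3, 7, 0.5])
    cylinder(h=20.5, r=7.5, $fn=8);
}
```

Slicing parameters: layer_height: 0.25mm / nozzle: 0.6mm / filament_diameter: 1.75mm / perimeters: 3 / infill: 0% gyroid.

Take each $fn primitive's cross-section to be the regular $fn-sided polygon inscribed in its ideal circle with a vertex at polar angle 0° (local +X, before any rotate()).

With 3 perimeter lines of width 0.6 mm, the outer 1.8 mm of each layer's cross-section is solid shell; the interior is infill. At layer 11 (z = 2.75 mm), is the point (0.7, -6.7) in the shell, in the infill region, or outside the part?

shell

At z = 2.75 mm: the cylinder: section is a regular 8-gon, circumradius r=8.5; the cube at (-1.5, 2) is absent (z outside [13.5, 25]); the cylinder at (-3, 7): section is a regular 8-gon, circumradius r=7.5; Combining (union): the regions partially overlap (shared area 69.49 mm²), so overlapping operands fuse into one piece — 1 connected region. Overall, the cross-section is a single solid region. The nearest boundary edge runs (6.01, -6.01)→(-0.00, -8.50); distance from the point to it = 1.40 mm. The point is inside the cross-section, 1.40 mm from the nearest boundary — within the 1.8 mm shell band (3 × 0.6).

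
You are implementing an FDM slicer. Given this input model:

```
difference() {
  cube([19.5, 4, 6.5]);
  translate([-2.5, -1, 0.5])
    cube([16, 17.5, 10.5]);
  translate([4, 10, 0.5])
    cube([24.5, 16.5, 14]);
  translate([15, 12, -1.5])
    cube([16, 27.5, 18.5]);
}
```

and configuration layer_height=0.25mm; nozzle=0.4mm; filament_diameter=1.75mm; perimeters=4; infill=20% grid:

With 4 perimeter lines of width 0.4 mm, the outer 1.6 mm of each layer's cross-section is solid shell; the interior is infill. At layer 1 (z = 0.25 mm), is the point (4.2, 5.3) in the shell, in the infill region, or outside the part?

outside

At z = 0.25 mm: the cube (footprint 19.5×4) is included at this height; the cube at (-2.5, -1) is absent (z outside [0.5, 11]); the cube at (4, 10) does not reach this height (z outside [0.5, 14.5]); the cube at (15, 12) is present — its section is the full 16×27.5 rectangle; Taking the first minus the rest: starting from the 19.5×4 cube, the 16×27.5 cube at (15, 12) misses the remaining region (no effect) — 1 connected region. Overall, the cross-section is a single solid region. The nearest boundary edge runs (0.00, 4.00)→(19.50, 4.00); distance from the point to it = 1.30 mm. The point is not inside any of the regions above, so it lies outside the cross-section (1.30 mm from the nearest boundary).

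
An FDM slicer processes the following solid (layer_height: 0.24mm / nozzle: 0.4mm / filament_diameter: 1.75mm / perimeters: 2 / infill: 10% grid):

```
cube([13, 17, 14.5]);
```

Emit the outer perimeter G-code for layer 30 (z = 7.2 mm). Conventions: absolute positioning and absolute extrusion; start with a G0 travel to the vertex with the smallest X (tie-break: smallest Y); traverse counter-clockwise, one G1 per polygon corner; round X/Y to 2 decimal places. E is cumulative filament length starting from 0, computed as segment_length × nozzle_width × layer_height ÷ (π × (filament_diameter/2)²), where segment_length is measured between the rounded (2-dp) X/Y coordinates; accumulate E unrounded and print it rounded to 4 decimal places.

G0 X0.00 Y0.00 Z7.20
G1 X13.00 Y0.00 E0.5189
G1 X13.00 Y17.00 E1.1974
G1 X0.00 Y17.00 E1.7162
G1 X0.00 Y0.00 E2.3947

At z = 7.2 mm: the 13×17 cube contributes its full rectangle. The outline is a single polygon with 4 vertices. Extrusion per mm of travel: 0.4 × 0.24 / (π × 0.875²) = 0.039912. Accumulating E over each segment gives final E = 2.3947.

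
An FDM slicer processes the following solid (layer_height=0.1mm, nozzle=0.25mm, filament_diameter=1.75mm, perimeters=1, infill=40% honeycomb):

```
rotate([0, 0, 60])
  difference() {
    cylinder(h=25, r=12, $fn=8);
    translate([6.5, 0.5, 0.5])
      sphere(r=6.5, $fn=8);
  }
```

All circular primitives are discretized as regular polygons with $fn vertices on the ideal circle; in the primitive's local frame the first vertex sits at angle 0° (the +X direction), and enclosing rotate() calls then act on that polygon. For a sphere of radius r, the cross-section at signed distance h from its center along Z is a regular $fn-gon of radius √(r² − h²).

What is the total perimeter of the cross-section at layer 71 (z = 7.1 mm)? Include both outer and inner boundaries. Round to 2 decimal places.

73.48 mm

At z = 7.1 mm: the r=12 cylinder gives a regular 8-gon of circumradius 12 (constant along its height) (perimeter = 2·8·12.000·sin(180°/8) = 73.48 mm); the sphere at (6.5, 0.5) is not intersected at this z (|z−center|=6.600 > r=6.5); Taking the first minus the rest: none of the subtracted shapes is present at this height, so the r=12 cylinder is unchanged — boundary = 73.48 mm; (whole slice rotated 60° about Z — lengths, areas and connectivity unchanged). Overall, the cross-section is a single solid region. Total boundary length (outer) = 73.48 mm.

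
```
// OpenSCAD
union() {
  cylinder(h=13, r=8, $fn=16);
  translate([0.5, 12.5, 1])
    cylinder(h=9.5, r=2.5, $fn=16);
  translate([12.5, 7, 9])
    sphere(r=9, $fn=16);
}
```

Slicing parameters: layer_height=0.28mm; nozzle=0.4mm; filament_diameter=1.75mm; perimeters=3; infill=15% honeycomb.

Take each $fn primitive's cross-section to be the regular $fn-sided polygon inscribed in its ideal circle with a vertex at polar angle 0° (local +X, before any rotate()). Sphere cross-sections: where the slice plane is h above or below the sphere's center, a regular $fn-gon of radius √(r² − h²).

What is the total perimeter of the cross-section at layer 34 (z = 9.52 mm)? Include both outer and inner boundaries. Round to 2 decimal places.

At z = 9.52 mm: the cylinder: section is a regular 16-gon, circumradius r=8 (perimeter = 2·16·8.000·sin(180°/16) = 49.94 mm); the r=2.5 cylinder at (0.5, 12.5) gives a regular 16-gon of circumradius 2.5 (constant along its height) (perimeter = 2·16·2.500·sin(180°/16) = 15.61 mm); the r=9 sphere at (12.5, 7) slices to a regular 16-gon of circumradius 8.985 (√(r²−h²) with h=0.52 from center) (perimeter = 2·16·8.985·sin(180°/16) = 56.09 mm); Taking the union: the regions partially overlap (shared area 14.35 mm²), so the edge portions inside another operand are dropped and the merged outline is re-measured after clipping — boundary = 103.12 mm. Overall, the cross-section has 2 separate islands. Total boundary length (outer) = 103.12 mm.

103.12 mm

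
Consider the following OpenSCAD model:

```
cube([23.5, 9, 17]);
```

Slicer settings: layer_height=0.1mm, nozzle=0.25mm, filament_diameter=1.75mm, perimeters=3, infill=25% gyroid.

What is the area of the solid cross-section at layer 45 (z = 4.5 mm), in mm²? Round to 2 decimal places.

211.50 mm²

At z = 4.5 mm: the cube is present — its section is the full 23.5×9 rectangle (area 211.50 mm²). Overall, the cross-section is a single solid region. Net area = 211.50 mm².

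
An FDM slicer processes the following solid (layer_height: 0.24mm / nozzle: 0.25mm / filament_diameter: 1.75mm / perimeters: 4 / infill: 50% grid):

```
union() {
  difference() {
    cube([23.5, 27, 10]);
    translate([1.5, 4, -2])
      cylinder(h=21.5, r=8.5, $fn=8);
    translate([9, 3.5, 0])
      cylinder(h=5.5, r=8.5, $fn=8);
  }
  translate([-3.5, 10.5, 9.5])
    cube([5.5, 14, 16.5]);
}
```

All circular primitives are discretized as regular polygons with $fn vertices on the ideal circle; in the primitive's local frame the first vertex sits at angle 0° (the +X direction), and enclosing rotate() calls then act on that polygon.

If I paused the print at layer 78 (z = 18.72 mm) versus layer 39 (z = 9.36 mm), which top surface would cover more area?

layer 39 (z = 9.36 mm)

Layer 78 (z = 18.72): the cube does not reach this height (z outside [0, 10]); the r=8.5 cylinder at (1.5, 4) contributes a regular 8-gon of circumradius 8.5 (area = (8/2)·8.500²·sin(360°/8) = 204.35 mm²); the cylinder at (9, 3.5) does not reach this height (z outside [0, 5.5]); Taking the first minus the rest: the first operand is absent here, so nothing remains; the cube at (-3.5, 10.5) (footprint 5.5×14) is included at this height (area 77.00 mm²); Merging all regions: only the 5.5×14 cube at (-3.5, 10.5) is present, so the union is just that shape — area = 77.00 mm². So its area = 77.00 mm². Layer 39 (z = 9.36): the 23.5×27 cube contributes its full rectangle (area 634.50 mm²); the r=8.5 cylinder at (1.5, 4) gives a regular 8-gon of circumradius 8.5 (constant along its height) (area = (8/2)·8.500²·sin(360°/8) = 204.35 mm²); the cylinder at (9, 3.5) is not intersected at this z (z outside [0, 5.5]); After the difference (first − rest): starting from the 23.5×27 cube (634.50 mm²), the r=8.5 cylinder at (1.5, 4) partially overlaps it — only the 100.06 mm² overlap (of its 204.35 mm²) is removed, clipping the outline — area = 534.44 mm²; the cube at (-3.5, 10.5) does not reach this height (z outside [9.5, 26]); Taking the union: only the result so far is present, so the union is just that shape — area = 534.44 mm². So its area = 534.44 mm². Layer 39 is larger (534.44 vs 77.00 mm²).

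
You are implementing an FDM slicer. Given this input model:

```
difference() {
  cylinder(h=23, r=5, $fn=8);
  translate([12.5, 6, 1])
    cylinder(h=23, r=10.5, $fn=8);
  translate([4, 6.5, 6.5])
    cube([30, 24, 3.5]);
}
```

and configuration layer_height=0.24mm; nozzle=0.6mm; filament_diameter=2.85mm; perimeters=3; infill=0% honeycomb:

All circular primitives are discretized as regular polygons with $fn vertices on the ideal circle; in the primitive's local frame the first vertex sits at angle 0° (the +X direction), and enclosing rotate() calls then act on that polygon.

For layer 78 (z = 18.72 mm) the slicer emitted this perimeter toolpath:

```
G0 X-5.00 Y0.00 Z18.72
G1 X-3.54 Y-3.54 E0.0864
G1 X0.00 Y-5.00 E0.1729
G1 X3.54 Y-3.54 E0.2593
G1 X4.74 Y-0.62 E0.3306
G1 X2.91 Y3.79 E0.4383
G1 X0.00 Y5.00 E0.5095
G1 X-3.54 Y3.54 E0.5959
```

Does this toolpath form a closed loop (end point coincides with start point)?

no

Start point (G0): (-5.00, 0.00). End point (last G1): the path does not return to the start — open.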